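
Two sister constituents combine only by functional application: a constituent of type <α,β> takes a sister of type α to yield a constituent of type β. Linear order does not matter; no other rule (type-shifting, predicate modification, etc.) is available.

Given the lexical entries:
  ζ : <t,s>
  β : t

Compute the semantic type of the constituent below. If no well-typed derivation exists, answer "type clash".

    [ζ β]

At [ζ β], ζ : <t,s> takes β : t, giving s.

s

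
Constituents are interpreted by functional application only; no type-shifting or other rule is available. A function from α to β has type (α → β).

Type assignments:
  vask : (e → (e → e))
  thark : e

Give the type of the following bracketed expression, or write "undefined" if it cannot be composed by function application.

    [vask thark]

[vask thark]: (e → (e → e)) applied to e yields (e → e).

(e → e)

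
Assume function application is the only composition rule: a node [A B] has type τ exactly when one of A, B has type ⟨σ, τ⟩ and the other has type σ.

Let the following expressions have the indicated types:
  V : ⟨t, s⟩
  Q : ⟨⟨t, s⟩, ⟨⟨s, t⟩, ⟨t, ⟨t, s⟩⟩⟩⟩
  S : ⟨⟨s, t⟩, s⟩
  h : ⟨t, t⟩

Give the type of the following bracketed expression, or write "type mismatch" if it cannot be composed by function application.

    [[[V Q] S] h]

type mismatch

[V Q]: ⟨⟨t, s⟩, ⟨⟨s, t⟩, ⟨t, ⟨t, s⟩⟩⟩⟩ applied to ⟨t, s⟩ yields ⟨⟨s, t⟩, ⟨t, ⟨t, s⟩⟩⟩.
[[V Q] S]: ⟨⟨s, t⟩, ⟨t, ⟨t, s⟩⟩⟩ and ⟨⟨s, t⟩, s⟩ cannot combine by function application — type clash.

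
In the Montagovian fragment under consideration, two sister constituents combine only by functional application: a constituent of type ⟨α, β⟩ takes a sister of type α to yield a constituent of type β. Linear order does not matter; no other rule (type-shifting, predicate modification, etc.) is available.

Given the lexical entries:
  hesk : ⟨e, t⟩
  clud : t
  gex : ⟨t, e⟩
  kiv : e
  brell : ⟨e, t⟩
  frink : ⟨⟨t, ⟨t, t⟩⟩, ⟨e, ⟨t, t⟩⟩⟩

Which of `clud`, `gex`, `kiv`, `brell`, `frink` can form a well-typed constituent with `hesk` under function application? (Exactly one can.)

kiv

clud : t — does not combine with hesk.
gex : ⟨t, e⟩ — does not combine with hesk.
kiv — combines: hesk : ⟨e, t⟩ takes kiv : e as argument, giving t.
brell : ⟨e, t⟩ — does not combine with hesk.
frink : ⟨⟨t, ⟨t, t⟩⟩, ⟨e, ⟨t, t⟩⟩⟩ — does not combine with hesk.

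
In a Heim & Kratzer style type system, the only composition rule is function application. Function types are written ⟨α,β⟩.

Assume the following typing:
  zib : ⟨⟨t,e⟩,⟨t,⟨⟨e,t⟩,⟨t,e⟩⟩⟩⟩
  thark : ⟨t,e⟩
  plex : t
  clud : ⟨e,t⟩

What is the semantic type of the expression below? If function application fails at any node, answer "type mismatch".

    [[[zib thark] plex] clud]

[zib thark]: functor zib : ⟨⟨t,e⟩,⟨t,⟨⟨e,t⟩,⟨t,e⟩⟩⟩⟩, argument thark : ⟨t,e⟩; result ⟨t,⟨⟨e,t⟩,⟨t,e⟩⟩⟩.
[[zib thark] plex]: functor [zib thark] : ⟨t,⟨⟨e,t⟩,⟨t,e⟩⟩⟩, argument plex : t; result ⟨⟨e,t⟩,⟨t,e⟩⟩.
[[[zib thark] plex] clud]: functor [[zib thark] plex] : ⟨⟨e,t⟩,⟨t,e⟩⟩, argument clud : ⟨e,t⟩; result ⟨t,e⟩.

⟨t,e⟩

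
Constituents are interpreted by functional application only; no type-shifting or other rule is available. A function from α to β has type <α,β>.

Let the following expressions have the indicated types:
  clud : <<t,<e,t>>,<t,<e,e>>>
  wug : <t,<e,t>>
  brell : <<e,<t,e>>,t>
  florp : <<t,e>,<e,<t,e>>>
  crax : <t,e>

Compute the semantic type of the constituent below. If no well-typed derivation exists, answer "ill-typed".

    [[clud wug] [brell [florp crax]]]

At [clud wug], clud : <<t,<e,t>>,<t,<e,e>>> takes wug : <t,<e,t>>, giving <t,<e,e>>.
At [florp crax], florp : <<t,e>,<e,<t,e>>> takes crax : <t,e>, giving <e,<t,e>>.
At [brell [florp crax]], brell : <<e,<t,e>>,t> takes [florp crax] : <e,<t,e>>, giving t.
At [[clud wug] [brell [florp crax]]], [clud wug] : <t,<e,e>> takes [brell [florp crax]] : t, giving <e,e>.

<e,e>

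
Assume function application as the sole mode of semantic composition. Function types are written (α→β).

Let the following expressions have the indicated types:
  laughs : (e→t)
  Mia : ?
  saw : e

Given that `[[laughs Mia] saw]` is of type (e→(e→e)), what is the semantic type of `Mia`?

For [[laughs Mia] saw] to have type (e→(e→e)) with saw of type e, [laughs Mia] must be the function: [laughs Mia] : (e→(e→(e→e))).
For [laughs Mia] to have type (e→(e→(e→e))) with laughs of type (e→t), Mia must be the function: Mia : ((e→t)→(e→(e→(e→e)))).

((e→t)→(e→(e→(e→e))))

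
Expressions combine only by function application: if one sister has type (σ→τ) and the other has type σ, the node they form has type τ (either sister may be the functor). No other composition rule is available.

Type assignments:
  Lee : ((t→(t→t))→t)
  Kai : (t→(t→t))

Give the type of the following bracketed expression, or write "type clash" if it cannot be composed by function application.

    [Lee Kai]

t

[Lee Kai]: ((t→(t→t))→t) applied to (t→(t→t)) yields t.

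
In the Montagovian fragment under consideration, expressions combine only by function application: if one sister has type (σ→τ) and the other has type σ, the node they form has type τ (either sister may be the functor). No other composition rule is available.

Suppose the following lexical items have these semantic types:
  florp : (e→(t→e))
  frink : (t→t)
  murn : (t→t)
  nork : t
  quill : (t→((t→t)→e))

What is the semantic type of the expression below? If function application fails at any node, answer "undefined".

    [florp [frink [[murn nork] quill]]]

[murn nork]: murn is (t→t), nork is t; result t.
[[murn nork] quill]: quill is (t→((t→t)→e)), [murn nork] is t; result ((t→t)→e).
[frink [[murn nork] quill]]: [[murn nork] quill] is ((t→t)→e), frink is (t→t); result e.
[florp [frink [[murn nork] quill]]]: florp is (e→(t→e)), [frink [[murn nork] quill]] is e; result (t→e).

(t→e)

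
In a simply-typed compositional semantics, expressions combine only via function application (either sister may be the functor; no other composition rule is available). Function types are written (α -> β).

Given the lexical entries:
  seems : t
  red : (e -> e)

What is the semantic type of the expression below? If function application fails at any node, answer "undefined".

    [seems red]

undefined

At [seems red]: neither t nor (e -> e) can take the other as argument; the node is ill-typed.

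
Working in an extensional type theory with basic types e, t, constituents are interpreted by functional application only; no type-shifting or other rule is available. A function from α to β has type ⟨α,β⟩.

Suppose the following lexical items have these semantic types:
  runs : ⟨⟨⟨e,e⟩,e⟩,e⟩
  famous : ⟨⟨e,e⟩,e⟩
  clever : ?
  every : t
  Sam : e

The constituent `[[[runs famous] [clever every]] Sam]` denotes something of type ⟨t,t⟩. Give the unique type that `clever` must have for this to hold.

[[[runs famous] [clever every]] Sam] must have type ⟨t,t⟩. The sister Sam has type e; that is not a function onto ⟨t,t⟩, so [[runs famous] [clever every]] must be the functor, of type ⟨e,⟨t,t⟩⟩.
[[runs famous] [clever every]] must have type ⟨e,⟨t,t⟩⟩. The sister [runs famous] has type e; that is not a function onto ⟨e,⟨t,t⟩⟩, so [clever every] must be the functor, of type ⟨e,⟨e,⟨t,t⟩⟩⟩.
[clever every] must have type ⟨e,⟨e,⟨t,t⟩⟩⟩. The sister every has type t; that is not a function onto ⟨e,⟨e,⟨t,t⟩⟩⟩, so clever must be the functor, of type ⟨t,⟨e,⟨e,⟨t,t⟩⟩⟩⟩.

⟨t,⟨e,⟨e,⟨t,t⟩⟩⟩⟩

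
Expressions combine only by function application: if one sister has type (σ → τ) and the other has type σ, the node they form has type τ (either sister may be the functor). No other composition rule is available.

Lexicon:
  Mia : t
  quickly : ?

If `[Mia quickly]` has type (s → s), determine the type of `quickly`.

(t → (s → s))

For [Mia quickly] to have type (s → s) with Mia of type t, quickly must be the function: quickly : (t → (s → s)).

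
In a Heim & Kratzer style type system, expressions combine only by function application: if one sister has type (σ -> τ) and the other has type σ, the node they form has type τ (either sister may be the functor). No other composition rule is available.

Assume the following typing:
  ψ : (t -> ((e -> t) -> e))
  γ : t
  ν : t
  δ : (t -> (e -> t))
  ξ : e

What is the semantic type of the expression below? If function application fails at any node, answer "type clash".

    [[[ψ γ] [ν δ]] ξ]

[ψ γ]: ψ is (t -> ((e -> t) -> e)), γ is t; result ((e -> t) -> e).
[ν δ]: δ is (t -> (e -> t)), ν is t; result (e -> t).
[[ψ γ] [ν δ]]: [ψ γ] is ((e -> t) -> e), [ν δ] is (e -> t); result e.
[[[ψ γ] [ν δ]] ξ]: e with e — neither is a function whose domain matches the other; composition fails here.

type clash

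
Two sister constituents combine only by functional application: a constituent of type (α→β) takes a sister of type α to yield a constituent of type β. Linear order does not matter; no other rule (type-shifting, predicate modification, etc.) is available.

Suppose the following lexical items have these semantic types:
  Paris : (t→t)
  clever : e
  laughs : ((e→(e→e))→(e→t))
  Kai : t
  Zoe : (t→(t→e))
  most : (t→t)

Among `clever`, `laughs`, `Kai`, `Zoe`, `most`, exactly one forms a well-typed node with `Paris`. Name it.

Kai

clever : e — no; Paris wants t, and clever wants nothing (atomic).
laughs : ((e→(e→e))→(e→t)) — no; Paris wants t, and laughs wants (e→(e→e)).
Kai — combines: Paris : (t→t) takes Kai : t as argument, giving t.
Zoe : (t→(t→e)) — no; Paris wants t, and Zoe wants t.
most : (t→t) — no; Paris wants t, and most wants t.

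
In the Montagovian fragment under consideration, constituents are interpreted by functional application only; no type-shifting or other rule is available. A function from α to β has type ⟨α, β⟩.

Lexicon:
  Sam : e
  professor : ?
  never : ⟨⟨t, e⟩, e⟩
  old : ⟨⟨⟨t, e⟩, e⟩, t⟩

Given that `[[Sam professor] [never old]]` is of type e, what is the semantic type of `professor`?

For [[Sam professor] [never old]] to have type e with [never old] of type t, [Sam professor] must be the function: [Sam professor] : ⟨t, e⟩.
For [Sam professor] to have type ⟨t, e⟩ with Sam of type e, professor must be the function: professor : ⟨e, ⟨t, e⟩⟩.

⟨e, ⟨t, e⟩⟩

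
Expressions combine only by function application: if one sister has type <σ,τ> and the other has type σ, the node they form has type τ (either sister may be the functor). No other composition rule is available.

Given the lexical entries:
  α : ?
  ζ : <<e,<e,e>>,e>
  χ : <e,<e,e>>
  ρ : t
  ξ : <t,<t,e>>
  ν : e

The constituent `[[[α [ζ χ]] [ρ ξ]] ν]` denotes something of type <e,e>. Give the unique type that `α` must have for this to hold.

[[[α [ζ χ]] [ρ ξ]] ν] is required to be <e,e>. ν : e cannot yield <e,e> as functor, so [[α [ζ χ]] [ρ ξ]] : <e,<e,e>>.
[[α [ζ χ]] [ρ ξ]] is required to be <e,<e,e>>. [ρ ξ] : <t,e> cannot yield <e,<e,e>> as functor, so [α [ζ χ]] : <<t,e>,<e,<e,e>>>.
[α [ζ χ]] is required to be <<t,e>,<e,<e,e>>>. [ζ χ] : e cannot yield <<t,e>,<e,<e,e>>> as functor, so α : <e,<<t,e>,<e,<e,e>>>>.

<e,<<t,e>,<e,<e,e>>>>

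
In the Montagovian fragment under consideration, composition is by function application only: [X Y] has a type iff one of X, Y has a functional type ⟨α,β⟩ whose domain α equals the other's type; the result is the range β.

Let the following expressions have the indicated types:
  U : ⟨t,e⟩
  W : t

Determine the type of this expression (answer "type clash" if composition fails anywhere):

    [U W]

e

[U W]: U is ⟨t,e⟩, W is t; result e.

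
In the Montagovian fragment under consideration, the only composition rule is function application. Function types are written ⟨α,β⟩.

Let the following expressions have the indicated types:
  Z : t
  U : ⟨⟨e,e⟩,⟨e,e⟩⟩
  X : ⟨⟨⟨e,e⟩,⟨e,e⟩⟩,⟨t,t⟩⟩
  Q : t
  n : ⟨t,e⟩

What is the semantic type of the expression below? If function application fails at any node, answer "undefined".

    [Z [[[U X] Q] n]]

undefined

[U X] — X of type ⟨⟨⟨e,e⟩,⟨e,e⟩⟩,⟨t,t⟩⟩ combines with U of type ⟨⟨e,e⟩,⟨e,e⟩⟩: type ⟨t,t⟩.
[[U X] Q] — [U X] of type ⟨t,t⟩ combines with Q of type t: type t.
[[[U X] Q] n] — n of type ⟨t,e⟩ combines with [[U X] Q] of type t: type e.
[Z [[[U X] Q] n]]: t with e — neither is a function whose domain matches the other; composition fails here.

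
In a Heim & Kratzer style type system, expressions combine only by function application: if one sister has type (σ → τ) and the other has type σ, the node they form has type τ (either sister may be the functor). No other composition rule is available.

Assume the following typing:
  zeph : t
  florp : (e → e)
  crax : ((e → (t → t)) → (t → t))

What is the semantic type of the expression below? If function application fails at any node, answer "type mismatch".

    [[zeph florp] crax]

type mismatch

[zeph florp]: t with (e → e) — neither is a function whose domain matches the other; composition fails here.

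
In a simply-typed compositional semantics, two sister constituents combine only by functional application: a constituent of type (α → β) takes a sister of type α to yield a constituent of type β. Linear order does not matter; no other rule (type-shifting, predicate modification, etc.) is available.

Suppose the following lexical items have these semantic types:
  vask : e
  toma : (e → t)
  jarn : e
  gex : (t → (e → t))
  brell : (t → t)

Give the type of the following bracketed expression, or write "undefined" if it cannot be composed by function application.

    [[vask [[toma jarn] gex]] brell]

t

[toma jarn]: toma is (e → t), jarn is e; result t.
[[toma jarn] gex]: gex is (t → (e → t)), [toma jarn] is t; result (e → t).
[vask [[toma jarn] gex]]: [[toma jarn] gex] is (e → t), vask is e; result t.
[[vask [[toma jarn] gex]] brell]: brell is (t → t), [vask [[toma jarn] gex]] is t; result t.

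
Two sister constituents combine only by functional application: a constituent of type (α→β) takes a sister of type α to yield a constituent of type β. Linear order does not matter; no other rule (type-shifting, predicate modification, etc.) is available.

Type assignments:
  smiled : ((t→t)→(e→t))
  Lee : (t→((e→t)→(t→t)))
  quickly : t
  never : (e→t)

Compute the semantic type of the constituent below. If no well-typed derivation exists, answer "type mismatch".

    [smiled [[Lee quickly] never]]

(e→t)

[Lee quickly]: functor Lee : (t→((e→t)→(t→t))), argument quickly : t; result ((e→t)→(t→t)).
[[Lee quickly] never]: functor [Lee quickly] : ((e→t)→(t→t)), argument never : (e→t); result (t→t).
[smiled [[Lee quickly] never]]: functor smiled : ((t→t)→(e→t)), argument [[Lee quickly] never] : (t→t); result (e→t).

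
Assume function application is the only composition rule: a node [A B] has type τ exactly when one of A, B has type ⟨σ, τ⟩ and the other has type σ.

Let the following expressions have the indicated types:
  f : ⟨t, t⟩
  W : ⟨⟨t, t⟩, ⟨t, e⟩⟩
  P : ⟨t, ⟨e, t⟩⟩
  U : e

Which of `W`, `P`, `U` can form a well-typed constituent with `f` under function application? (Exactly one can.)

W — combines: W : ⟨⟨t, t⟩, ⟨t, e⟩⟩ takes f : ⟨t, t⟩ as argument, giving ⟨t, e⟩.
P : ⟨t, ⟨e, t⟩⟩ — neither side's domain matches the other.
U : e — neither side's domain matches the other.

W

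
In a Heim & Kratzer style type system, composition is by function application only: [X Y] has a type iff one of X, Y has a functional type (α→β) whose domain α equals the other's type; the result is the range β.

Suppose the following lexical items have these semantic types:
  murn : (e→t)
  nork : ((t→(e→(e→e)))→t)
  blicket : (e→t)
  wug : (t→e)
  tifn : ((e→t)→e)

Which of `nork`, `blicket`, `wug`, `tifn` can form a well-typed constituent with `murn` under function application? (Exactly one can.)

nork : ((t→(e→(e→e)))→t) — does not combine with murn.
blicket : (e→t) — does not combine with murn.
wug : (t→e) — does not combine with murn.
tifn — combines: tifn : ((e→t)→e) takes murn : (e→t) as argument, giving e.

tifn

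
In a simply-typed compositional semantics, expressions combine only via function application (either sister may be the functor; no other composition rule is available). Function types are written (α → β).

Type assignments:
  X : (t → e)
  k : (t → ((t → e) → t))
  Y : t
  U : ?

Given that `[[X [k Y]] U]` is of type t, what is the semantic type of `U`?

[[X [k Y]] U] must have type t. The sister [X [k Y]] has type t; that is not a function onto t, so U must be the functor, of type (t → t).

(t → t)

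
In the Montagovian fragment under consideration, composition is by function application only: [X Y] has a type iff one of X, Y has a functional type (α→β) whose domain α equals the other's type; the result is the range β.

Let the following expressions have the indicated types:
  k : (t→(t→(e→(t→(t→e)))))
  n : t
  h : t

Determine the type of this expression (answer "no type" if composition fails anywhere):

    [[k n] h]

(e→(t→(t→e)))

At [k n], k : (t→(t→(e→(t→(t→e))))) takes n : t, giving (t→(e→(t→(t→e)))).
At [[k n] h], [k n] : (t→(e→(t→(t→e)))) takes h : t, giving (e→(t→(t→e))).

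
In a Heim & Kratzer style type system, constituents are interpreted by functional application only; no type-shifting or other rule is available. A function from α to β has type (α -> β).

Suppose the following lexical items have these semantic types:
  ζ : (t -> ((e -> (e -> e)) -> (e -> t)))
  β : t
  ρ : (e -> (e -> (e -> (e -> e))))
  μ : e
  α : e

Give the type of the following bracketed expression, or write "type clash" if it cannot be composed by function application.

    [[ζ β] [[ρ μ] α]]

(e -> t)

[ζ β]: ζ is (t -> ((e -> (e -> e)) -> (e -> t))), β is t; result ((e -> (e -> e)) -> (e -> t)).
[ρ μ]: ρ is (e -> (e -> (e -> (e -> e)))), μ is e; result (e -> (e -> (e -> e))).
[[ρ μ] α]: [ρ μ] is (e -> (e -> (e -> e))), α is e; result (e -> (e -> e)).
[[ζ β] [[ρ μ] α]]: [ζ β] is ((e -> (e -> e)) -> (e -> t)), [[ρ μ] α] is (e -> (e -> e)); result (e -> t).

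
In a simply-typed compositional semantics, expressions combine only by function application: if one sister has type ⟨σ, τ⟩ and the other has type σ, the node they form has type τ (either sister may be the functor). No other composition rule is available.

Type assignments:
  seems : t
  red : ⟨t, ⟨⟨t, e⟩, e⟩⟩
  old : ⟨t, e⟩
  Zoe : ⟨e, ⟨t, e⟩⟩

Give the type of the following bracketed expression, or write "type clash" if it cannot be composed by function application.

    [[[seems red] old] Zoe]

[seems red]: red is ⟨t, ⟨⟨t, e⟩, e⟩⟩, seems is t; result ⟨⟨t, e⟩, e⟩.
[[seems red] old]: [seems red] is ⟨⟨t, e⟩, e⟩, old is ⟨t, e⟩; result e.
[[[seems red] old] Zoe]: Zoe is ⟨e, ⟨t, e⟩⟩, [[seems red] old] is e; result ⟨t, e⟩.

⟨t, e⟩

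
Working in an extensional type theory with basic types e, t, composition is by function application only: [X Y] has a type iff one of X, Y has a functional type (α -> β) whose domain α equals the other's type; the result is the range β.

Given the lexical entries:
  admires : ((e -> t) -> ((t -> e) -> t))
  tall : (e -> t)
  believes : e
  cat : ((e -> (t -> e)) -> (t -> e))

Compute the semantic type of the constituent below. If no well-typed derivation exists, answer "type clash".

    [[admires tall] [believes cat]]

type clash

[admires tall] — admires of type ((e -> t) -> ((t -> e) -> t)) combines with tall of type (e -> t): type ((t -> e) -> t).
At [believes cat]: neither e nor ((e -> (t -> e)) -> (t -> e)) can take the other as argument; the node is ill-typed.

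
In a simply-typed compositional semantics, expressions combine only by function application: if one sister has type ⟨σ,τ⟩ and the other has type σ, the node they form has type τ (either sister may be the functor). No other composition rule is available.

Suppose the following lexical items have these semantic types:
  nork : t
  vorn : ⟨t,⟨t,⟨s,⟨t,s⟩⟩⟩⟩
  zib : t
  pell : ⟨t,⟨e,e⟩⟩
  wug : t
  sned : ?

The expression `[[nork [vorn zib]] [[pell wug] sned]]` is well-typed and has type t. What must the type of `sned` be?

⟨⟨e,e⟩,⟨⟨s,⟨t,s⟩⟩,t⟩⟩

[[nork [vorn zib]] [[pell wug] sned]] is required to be t. [nork [vorn zib]] : ⟨s,⟨t,s⟩⟩ cannot yield t as functor, so [[pell wug] sned] : ⟨⟨s,⟨t,s⟩⟩,t⟩.
[[pell wug] sned] is required to be ⟨⟨s,⟨t,s⟩⟩,t⟩. [pell wug] : ⟨e,e⟩ cannot yield ⟨⟨s,⟨t,s⟩⟩,t⟩ as functor, so sned : ⟨⟨e,e⟩,⟨⟨s,⟨t,s⟩⟩,t⟩⟩.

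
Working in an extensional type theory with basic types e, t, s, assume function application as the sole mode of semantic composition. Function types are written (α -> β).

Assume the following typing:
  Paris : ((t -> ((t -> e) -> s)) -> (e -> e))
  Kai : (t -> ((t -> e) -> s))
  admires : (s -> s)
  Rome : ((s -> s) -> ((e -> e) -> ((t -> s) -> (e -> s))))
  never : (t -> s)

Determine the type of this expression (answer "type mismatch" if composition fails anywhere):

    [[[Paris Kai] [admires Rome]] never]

(e -> s)

[Paris Kai]: Paris is ((t -> ((t -> e) -> s)) -> (e -> e)), Kai is (t -> ((t -> e) -> s)); result (e -> e).
[admires Rome]: Rome is ((s -> s) -> ((e -> e) -> ((t -> s) -> (e -> s)))), admires is (s -> s); result ((e -> e) -> ((t -> s) -> (e -> s))).
[[Paris Kai] [admires Rome]]: [admires Rome] is ((e -> e) -> ((t -> s) -> (e -> s))), [Paris Kai] is (e -> e); result ((t -> s) -> (e -> s)).
[[[Paris Kai] [admires Rome]] never]: [[Paris Kai] [admires Rome]] is ((t -> s) -> (e -> s)), never is (t -> s); result (e -> s).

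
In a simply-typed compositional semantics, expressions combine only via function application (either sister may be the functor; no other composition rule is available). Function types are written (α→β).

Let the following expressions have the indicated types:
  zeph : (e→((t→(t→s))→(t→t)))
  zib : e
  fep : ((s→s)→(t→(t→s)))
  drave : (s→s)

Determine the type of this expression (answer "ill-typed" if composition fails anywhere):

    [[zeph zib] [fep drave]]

(t→t)

[zeph zib] — zeph of type (e→((t→(t→s))→(t→t))) combines with zib of type e: type ((t→(t→s))→(t→t)).
[fep drave] — fep of type ((s→s)→(t→(t→s))) combines with drave of type (s→s): type (t→(t→s)).
[[zeph zib] [fep drave]] — [zeph zib] of type ((t→(t→s))→(t→t)) combines with [fep drave] of type (t→(t→s)): type (t→t).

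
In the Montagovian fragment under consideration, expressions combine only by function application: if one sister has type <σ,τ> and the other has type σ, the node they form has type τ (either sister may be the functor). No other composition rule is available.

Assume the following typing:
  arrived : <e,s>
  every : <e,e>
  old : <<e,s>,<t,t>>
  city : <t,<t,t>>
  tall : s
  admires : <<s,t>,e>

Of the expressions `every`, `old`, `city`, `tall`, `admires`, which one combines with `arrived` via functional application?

every : <e,e> — does not combine with arrived.
old — combines: old : <<e,s>,<t,t>> takes arrived : <e,s> as argument, giving <t,t>.
city : <t,<t,t>> — does not combine with arrived.
tall : s — does not combine with arrived.
admires : <<s,t>,e> — does not combine with arrived.

old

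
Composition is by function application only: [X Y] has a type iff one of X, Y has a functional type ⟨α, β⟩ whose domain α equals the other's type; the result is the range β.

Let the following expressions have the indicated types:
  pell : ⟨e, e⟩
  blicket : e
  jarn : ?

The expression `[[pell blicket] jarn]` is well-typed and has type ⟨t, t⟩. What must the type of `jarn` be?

For [[pell blicket] jarn] to have type ⟨t, t⟩ with [pell blicket] of type e, jarn must be the function: jarn : ⟨e, ⟨t, t⟩⟩.

⟨e, ⟨t, t⟩⟩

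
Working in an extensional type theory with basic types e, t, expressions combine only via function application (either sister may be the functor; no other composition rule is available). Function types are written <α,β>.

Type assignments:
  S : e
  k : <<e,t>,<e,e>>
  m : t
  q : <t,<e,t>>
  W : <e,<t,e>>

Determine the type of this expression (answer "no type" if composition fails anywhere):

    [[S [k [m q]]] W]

At [m q], q : <t,<e,t>> takes m : t, giving <e,t>.
At [k [m q]], k : <<e,t>,<e,e>> takes [m q] : <e,t>, giving <e,e>.
At [S [k [m q]]], [k [m q]] : <e,e> takes S : e, giving e.
At [[S [k [m q]]] W], W : <e,<t,e>> takes [S [k [m q]]] : e, giving <t,e>.

<t,e>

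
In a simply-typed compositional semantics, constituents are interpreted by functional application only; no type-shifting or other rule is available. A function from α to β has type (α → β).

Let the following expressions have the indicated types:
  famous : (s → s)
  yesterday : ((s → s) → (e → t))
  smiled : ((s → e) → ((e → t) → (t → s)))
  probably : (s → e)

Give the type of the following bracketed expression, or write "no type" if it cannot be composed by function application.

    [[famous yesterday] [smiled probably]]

[famous yesterday]: functor yesterday : ((s → s) → (e → t)), argument famous : (s → s); result (e → t).
[smiled probably]: functor smiled : ((s → e) → ((e → t) → (t → s))), argument probably : (s → e); result ((e → t) → (t → s)).
[[famous yesterday] [smiled probably]]: functor [smiled probably] : ((e → t) → (t → s)), argument [famous yesterday] : (e → t); result (t → s).

(t → s)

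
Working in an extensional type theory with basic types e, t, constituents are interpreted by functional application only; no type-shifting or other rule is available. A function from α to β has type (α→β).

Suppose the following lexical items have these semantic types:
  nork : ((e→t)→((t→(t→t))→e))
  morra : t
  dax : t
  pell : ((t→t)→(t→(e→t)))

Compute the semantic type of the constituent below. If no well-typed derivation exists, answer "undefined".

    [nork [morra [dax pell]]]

undefined

[dax pell]: t with ((t→t)→(t→(e→t))) — neither is a function whose domain matches the other; composition fails here.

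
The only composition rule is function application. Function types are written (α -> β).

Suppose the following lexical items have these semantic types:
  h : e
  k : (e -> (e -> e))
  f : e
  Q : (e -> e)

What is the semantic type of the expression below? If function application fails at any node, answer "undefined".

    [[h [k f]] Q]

e

[k f] — k of type (e -> (e -> e)) combines with f of type e: type (e -> e).
[h [k f]] — [k f] of type (e -> e) combines with h of type e: type e.
[[h [k f]] Q] — Q of type (e -> e) combines with [h [k f]] of type e: type e.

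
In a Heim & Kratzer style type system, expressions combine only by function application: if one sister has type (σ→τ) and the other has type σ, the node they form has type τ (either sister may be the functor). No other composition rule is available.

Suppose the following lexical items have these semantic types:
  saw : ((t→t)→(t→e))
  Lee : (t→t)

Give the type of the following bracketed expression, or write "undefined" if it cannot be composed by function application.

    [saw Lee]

[saw Lee]: functor saw : ((t→t)→(t→e)), argument Lee : (t→t); result (t→e).

(t→e)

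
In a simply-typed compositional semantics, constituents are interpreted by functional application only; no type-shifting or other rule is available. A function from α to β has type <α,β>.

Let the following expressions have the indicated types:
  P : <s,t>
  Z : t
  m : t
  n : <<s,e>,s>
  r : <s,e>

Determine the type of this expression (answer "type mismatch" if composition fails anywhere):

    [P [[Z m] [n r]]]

type mismatch

At [Z m]: neither t nor t can take the other as argument; the node is ill-typed.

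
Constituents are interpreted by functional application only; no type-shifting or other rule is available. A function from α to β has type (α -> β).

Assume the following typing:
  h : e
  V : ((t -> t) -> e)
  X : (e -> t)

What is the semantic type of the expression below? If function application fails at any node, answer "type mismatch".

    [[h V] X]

[h V]: e with ((t -> t) -> e) — neither is a function whose domain matches the other; composition fails here.

type mismatch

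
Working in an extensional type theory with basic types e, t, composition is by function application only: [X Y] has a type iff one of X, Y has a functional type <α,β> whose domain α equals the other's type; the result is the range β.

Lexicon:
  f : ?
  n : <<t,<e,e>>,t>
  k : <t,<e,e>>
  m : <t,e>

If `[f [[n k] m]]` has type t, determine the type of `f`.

<e,t>

[f [[n k] m]] is required to be t. [[n k] m] : e cannot yield t as functor, so f : <e,t>.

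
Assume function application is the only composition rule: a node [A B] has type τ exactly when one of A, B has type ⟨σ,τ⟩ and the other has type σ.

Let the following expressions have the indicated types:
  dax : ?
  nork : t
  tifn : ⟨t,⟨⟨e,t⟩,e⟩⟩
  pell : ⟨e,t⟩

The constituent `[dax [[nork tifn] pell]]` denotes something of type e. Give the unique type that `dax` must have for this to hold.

⟨e,e⟩

At [dax [[nork tifn] pell]] (required: e): [[nork tifn] pell] is e, which is not a function with range e; hence dax is the functor — type ⟨e,e⟩.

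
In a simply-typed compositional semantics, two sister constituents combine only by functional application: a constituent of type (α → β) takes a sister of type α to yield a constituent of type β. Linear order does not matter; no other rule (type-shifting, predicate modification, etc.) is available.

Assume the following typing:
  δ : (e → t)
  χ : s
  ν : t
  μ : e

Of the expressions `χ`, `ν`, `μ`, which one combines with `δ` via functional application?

χ : s — no; δ wants e, and χ wants nothing (atomic).
ν : t — no; δ wants e, and ν wants nothing (atomic).
μ — combines: δ : (e → t) takes μ : e as argument, giving t.

μ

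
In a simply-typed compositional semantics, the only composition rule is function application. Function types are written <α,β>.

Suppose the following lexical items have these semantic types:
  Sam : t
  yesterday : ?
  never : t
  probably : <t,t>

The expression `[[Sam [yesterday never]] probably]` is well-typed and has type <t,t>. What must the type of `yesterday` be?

For [[Sam [yesterday never]] probably] to have type <t,t> with probably of type <t,t>, [Sam [yesterday never]] must be the function: [Sam [yesterday never]] : <<t,t>,<t,t>>.
For [Sam [yesterday never]] to have type <<t,t>,<t,t>> with Sam of type t, [yesterday never] must be the function: [yesterday never] : <t,<<t,t>,<t,t>>>.
For [yesterday never] to have type <t,<<t,t>,<t,t>>> with never of type t, yesterday must be the function: yesterday : <t,<t,<<t,t>,<t,t>>>>.

<t,<t,<<t,t>,<t,t>>>>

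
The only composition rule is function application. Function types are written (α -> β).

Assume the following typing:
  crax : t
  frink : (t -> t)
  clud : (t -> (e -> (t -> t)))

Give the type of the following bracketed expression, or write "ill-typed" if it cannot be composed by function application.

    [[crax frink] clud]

[crax frink]: frink is (t -> t), crax is t; result t.
[[crax frink] clud]: clud is (t -> (e -> (t -> t))), [crax frink] is t; result (e -> (t -> t)).

(e -> (t -> t))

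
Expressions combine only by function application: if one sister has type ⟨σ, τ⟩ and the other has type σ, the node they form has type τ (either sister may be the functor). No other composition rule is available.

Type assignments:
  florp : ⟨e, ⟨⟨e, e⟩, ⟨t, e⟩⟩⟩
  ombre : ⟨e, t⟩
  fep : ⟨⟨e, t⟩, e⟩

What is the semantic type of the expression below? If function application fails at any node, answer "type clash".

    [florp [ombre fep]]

⟨⟨e, e⟩, ⟨t, e⟩⟩

[ombre fep]: fep is ⟨⟨e, t⟩, e⟩, ombre is ⟨e, t⟩; result e.
[florp [ombre fep]]: florp is ⟨e, ⟨⟨e, e⟩, ⟨t, e⟩⟩⟩, [ombre fep] is e; result ⟨⟨e, e⟩, ⟨t, e⟩⟩.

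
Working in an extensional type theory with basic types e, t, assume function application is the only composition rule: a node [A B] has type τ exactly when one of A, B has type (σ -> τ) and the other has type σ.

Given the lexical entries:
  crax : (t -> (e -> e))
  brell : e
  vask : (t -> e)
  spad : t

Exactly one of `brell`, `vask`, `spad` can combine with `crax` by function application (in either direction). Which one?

spad

brell : e — no; crax wants t, and brell wants nothing (atomic).
vask : (t -> e) — no; crax wants t, and vask wants t.
spad — combines: crax : (t -> (e -> e)) takes spad : t as argument, giving (e -> e).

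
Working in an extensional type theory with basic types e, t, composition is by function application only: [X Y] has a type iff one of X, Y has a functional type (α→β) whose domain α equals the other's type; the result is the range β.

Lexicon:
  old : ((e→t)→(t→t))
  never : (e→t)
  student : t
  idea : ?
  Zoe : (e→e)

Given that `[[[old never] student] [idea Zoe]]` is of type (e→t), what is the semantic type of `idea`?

At [[[old never] student] [idea Zoe]] (required: (e→t)): [[old never] student] is t, which is not a function with range (e→t); hence [idea Zoe] is the functor — type (t→(e→t)).
At [idea Zoe] (required: (t→(e→t))): Zoe is (e→e), which is not a function with range (t→(e→t)); hence idea is the functor — type ((e→e)→(t→(e→t))).

((e→e)→(t→(e→t)))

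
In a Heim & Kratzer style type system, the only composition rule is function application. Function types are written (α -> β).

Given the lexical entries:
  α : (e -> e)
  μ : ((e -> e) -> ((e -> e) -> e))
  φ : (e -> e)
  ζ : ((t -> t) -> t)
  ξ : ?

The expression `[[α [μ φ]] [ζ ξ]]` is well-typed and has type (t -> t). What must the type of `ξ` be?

[[α [μ φ]] [ζ ξ]] is required to be (t -> t). [α [μ φ]] : e cannot yield (t -> t) as functor, so [ζ ξ] : (e -> (t -> t)).
[ζ ξ] is required to be (e -> (t -> t)). ζ : ((t -> t) -> t) cannot yield (e -> (t -> t)) as functor, so ξ : (((t -> t) -> t) -> (e -> (t -> t))).

(((t -> t) -> t) -> (e -> (t -> t)))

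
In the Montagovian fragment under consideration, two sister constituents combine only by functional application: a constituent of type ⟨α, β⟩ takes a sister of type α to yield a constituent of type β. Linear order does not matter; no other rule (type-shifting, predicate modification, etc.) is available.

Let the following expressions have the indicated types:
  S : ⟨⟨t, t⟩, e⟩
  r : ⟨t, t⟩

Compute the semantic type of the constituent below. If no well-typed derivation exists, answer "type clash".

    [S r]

[S r]: functor S : ⟨⟨t, t⟩, e⟩, argument r : ⟨t, t⟩; result e.

e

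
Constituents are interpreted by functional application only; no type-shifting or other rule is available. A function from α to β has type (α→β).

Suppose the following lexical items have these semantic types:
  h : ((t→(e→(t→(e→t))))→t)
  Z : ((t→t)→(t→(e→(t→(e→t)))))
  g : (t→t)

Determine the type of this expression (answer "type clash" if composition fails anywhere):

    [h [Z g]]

t

[Z g] — Z of type ((t→t)→(t→(e→(t→(e→t))))) combines with g of type (t→t): type (t→(e→(t→(e→t)))).
[h [Z g]] — h of type ((t→(e→(t→(e→t))))→t) combines with [Z g] of type (t→(e→(t→(e→t)))): type t.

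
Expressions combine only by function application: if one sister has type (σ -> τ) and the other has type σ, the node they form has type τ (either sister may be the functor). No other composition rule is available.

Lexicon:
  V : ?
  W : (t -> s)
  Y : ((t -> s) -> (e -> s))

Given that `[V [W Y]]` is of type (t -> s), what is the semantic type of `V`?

((e -> s) -> (t -> s))

At [V [W Y]] (required: (t -> s)): [W Y] is (e -> s), which is not a function with range (t -> s); hence V is the functor — type ((e -> s) -> (t -> s)).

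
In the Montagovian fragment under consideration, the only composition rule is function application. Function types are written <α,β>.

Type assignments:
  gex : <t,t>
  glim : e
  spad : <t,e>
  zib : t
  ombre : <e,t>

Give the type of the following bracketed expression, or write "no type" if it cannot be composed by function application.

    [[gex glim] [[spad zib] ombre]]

At [gex glim]: neither <t,t> nor e can take the other as argument; the node is ill-typed.

no type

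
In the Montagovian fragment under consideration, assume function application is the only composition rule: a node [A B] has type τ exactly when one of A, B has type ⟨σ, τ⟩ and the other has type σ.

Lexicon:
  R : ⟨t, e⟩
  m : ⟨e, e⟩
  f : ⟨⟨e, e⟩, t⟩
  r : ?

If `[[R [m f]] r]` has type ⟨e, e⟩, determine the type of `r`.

⟨e, ⟨e, e⟩⟩

At [[R [m f]] r] (required: ⟨e, e⟩): [R [m f]] is e, which is not a function with range ⟨e, e⟩; hence r is the functor — type ⟨e, ⟨e, e⟩⟩.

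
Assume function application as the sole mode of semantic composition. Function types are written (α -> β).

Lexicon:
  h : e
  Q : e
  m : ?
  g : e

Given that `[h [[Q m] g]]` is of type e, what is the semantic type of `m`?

(e -> (e -> (e -> e)))

At [h [[Q m] g]] (required: e): h is e, which is not a function with range e; hence [[Q m] g] is the functor — type (e -> e).
At [[Q m] g] (required: (e -> e)): g is e, which is not a function with range (e -> e); hence [Q m] is the functor — type (e -> (e -> e)).
At [Q m] (required: (e -> (e -> e))): Q is e, which is not a function with range (e -> (e -> e)); hence m is the functor — type (e -> (e -> (e -> e))).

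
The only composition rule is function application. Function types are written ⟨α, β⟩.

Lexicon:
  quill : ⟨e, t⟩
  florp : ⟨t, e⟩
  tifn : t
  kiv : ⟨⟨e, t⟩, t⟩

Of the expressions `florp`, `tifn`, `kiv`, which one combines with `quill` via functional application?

florp : ⟨t, e⟩ — neither side's domain matches the other.
tifn : t — neither side's domain matches the other.
kiv — combines: kiv : ⟨⟨e, t⟩, t⟩ takes quill : ⟨e, t⟩ as argument, giving t.

kiv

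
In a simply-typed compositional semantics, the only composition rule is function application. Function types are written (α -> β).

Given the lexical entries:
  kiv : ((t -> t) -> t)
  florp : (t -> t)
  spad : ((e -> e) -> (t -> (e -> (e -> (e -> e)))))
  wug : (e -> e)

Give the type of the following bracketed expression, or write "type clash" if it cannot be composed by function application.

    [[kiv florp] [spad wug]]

[kiv florp]: functor kiv : ((t -> t) -> t), argument florp : (t -> t); result t.
[spad wug]: functor spad : ((e -> e) -> (t -> (e -> (e -> (e -> e))))), argument wug : (e -> e); result (t -> (e -> (e -> (e -> e)))).
[[kiv florp] [spad wug]]: functor [spad wug] : (t -> (e -> (e -> (e -> e)))), argument [kiv florp] : t; result (e -> (e -> (e -> e))).

(e -> (e -> (e -> e)))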